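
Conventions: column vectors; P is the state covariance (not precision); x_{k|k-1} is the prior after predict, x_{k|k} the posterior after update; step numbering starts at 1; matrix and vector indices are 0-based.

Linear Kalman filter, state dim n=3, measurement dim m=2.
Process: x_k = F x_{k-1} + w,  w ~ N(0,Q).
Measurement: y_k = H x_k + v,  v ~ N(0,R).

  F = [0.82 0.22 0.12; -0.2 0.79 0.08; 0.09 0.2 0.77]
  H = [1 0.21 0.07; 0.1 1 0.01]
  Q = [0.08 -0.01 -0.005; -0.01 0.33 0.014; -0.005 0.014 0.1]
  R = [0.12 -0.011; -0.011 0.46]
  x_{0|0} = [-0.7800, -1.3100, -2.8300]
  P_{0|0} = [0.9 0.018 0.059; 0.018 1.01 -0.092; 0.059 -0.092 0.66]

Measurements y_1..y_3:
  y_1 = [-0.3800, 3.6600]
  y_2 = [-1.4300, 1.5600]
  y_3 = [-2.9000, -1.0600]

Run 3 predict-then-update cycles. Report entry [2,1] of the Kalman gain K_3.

K[2,1] = 0.0664

step 1: x^-=[-1.2674, -1.1053, -2.5113]  P^-=[0.7568 0.0273 0.1902; 0.0273 0.9814 0.1325; 0.1902 0.1325 0.5195]  S=[0.9646 0.3117; 0.3117 1.4575]  K=[0.8391 -0.1075; 0.0355 0.6685; 0.2460 0.0549]  nu=[1.2953, 4.9172]  x^+=[-0.7093, 2.2279, -1.9226]  P^+=[0.1171 -0.0703 -0.0064; -0.0703 0.3140 0.0187; -0.0064 0.0187 0.4483]
step 2: x^-=[-0.3222, 1.7481, -1.0987]  P^-=[0.1547 -0.0110 0.0455; -0.0110 0.5583 0.0995; 0.0455 0.0995 0.3816]  S=[0.3059 0.1187; 0.1187 1.0198]  K=[0.5308 -0.0569; 0.1652 0.5281; 0.2757 0.0737]  nu=[-1.3979, -0.1449]  x^+=[-1.0560, 1.4406, -1.4947]  P^+=[0.0724 -0.0393 0.0022; -0.0393 0.2448 0.0272; 0.0022 0.0272 0.3480]
step 3: x^-=[-0.7284, 1.2297, -0.9579]  P^-=[0.1332 0.0034 0.0427; 0.0034 0.5037 0.0882; 0.0427 0.0882 0.3240]  S=[0.2871 0.1189; 0.1189 0.9676]  K=[0.4949 -0.0431; 0.1957 0.4978; 0.2649 0.0664]  nu=[-2.3628, -2.2073]  x^+=[-1.8027, -0.3315, -1.7303]  P^+=[0.0662 -0.0319 0.0053; -0.0319 0.2298 0.0241; 0.0053 0.0241 0.2954]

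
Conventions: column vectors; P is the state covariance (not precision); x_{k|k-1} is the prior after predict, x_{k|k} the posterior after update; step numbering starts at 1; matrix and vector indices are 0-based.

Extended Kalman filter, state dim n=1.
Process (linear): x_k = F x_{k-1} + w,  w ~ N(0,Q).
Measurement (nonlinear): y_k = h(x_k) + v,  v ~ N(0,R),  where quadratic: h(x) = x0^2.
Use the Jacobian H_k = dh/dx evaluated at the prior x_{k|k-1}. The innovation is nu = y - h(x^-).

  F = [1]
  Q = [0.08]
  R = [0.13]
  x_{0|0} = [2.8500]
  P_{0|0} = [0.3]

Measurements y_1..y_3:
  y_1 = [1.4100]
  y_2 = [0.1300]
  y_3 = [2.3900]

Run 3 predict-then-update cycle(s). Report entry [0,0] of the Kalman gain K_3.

step 1: x^-=[2.8500]  P^-=[0.3800]  H_jac=[5.7000]  S=[12.4762]  K=[0.1736]  nu=[-6.7125]  x^+=[1.6846]  P^+=[0.0040]
step 2: x^-=[1.6846]  P^-=[0.0840]  H_jac=[3.3693]  S=[1.0831]  K=[0.2612]  nu=[-2.7080]  x^+=[0.9774]  P^+=[0.0101]
step 3: x^-=[0.9774]  P^-=[0.0901]  H_jac=[1.9547]  S=[0.4742]  K=[0.3713]  nu=[1.4347]  x^+=[1.5101]  P^+=[0.0247]

K[0,0] = 0.3713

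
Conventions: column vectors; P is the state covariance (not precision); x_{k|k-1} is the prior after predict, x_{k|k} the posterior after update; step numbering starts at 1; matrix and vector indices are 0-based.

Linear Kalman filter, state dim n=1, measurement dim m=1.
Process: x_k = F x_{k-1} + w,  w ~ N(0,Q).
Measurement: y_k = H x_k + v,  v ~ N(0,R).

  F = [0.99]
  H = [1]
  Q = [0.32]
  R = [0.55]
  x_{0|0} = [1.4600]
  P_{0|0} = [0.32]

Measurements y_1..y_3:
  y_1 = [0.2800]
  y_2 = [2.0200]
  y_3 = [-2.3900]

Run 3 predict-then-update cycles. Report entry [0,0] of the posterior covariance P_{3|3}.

step 1: x^-=[1.4454]  P^-=[0.6336]  S=[1.1836]  K=[0.5353]  nu=[-1.1654]  x^+=[0.8215]  P^+=[0.2944]
step 2: x^-=[0.8133]  P^-=[0.6086]  S=[1.1586]  K=[0.5253]  nu=[1.2067]  x^+=[1.4472]  P^+=[0.2889]
step 3: x^-=[1.4327]  P^-=[0.6032]  S=[1.1532]  K=[0.5230]  nu=[-3.8227]  x^+=[-0.5668]  P^+=[0.2877]

P_post[0,0] = 0.2877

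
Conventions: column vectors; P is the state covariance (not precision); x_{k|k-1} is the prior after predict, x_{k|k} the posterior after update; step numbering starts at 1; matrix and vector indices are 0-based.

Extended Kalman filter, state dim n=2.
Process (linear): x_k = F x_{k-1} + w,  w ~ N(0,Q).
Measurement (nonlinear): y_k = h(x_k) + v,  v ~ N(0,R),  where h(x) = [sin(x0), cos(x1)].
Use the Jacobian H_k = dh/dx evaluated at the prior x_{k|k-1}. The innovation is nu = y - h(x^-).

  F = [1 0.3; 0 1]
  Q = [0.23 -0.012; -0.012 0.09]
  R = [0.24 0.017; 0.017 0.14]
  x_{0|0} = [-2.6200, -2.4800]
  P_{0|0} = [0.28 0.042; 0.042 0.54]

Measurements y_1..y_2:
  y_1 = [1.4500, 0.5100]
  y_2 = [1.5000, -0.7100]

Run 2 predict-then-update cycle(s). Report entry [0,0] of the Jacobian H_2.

step 1: x^-=[-3.3640, -2.4800]  P^-=[0.5838 0.1920; 0.1920 0.6300]  H_jac=[-0.9754 0.0000; 0.0000 0.6144]  S=[0.7954 -0.0981; -0.0981 0.3778]  K=[-0.6998 0.1306; -0.1128 0.9952]  nu=[1.2294, 1.2990]  x^+=[-4.0547, -1.3258]  P^+=[0.1699 0.0104; 0.0104 0.2237]
step 2: x^-=[-4.4524, -1.3258]  P^-=[0.4263 0.0655; 0.0655 0.3137]  H_jac=[-0.2570 0.0000; 0.0000 0.9701]  S=[0.2682 0.0007; 0.0007 0.4352]  K=[-0.4090 0.1466; -0.0645 0.6993]  nu=[0.5336, -0.9526]  x^+=[-4.8103, -2.0263]  P^+=[0.3722 0.0140; 0.0140 0.0998]

H_jac[0,0] = -0.2570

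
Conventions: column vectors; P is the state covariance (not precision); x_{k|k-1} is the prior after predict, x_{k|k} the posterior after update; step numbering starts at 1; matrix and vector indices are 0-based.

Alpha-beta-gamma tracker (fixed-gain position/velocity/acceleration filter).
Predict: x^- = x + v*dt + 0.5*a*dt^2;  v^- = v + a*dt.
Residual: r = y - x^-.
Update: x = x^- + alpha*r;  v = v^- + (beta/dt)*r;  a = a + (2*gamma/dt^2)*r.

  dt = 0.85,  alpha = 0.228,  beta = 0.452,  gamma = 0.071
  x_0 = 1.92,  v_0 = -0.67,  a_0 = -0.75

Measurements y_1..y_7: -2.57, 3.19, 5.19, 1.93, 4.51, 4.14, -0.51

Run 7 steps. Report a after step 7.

step 1: x_pred=1.0796  r=-3.6496  x^+=0.2475  v^+=-3.2482  a^+=-1.4673
step 2: x_pred=-3.0436  r=6.2336  x^+=-1.6223  v^+=-1.1806  a^+=-0.2421
step 3: x_pred=-2.7133  r=7.9033  x^+=-0.9114  v^+=2.8163  a^+=1.3112
step 4: x_pred=1.9561  r=-0.0261  x^+=1.9502  v^+=3.9169  a^+=1.3060
step 5: x_pred=5.7513  r=-1.2413  x^+=5.4683  v^+=4.3669  a^+=1.0621
step 6: x_pred=9.5638  r=-5.4238  x^+=8.3272  v^+=2.3855  a^+=-0.0039
step 7: x_pred=10.3534  r=-10.8634  x^+=7.8766  v^+=-3.3947  a^+=-2.1390

a_post = -2.1390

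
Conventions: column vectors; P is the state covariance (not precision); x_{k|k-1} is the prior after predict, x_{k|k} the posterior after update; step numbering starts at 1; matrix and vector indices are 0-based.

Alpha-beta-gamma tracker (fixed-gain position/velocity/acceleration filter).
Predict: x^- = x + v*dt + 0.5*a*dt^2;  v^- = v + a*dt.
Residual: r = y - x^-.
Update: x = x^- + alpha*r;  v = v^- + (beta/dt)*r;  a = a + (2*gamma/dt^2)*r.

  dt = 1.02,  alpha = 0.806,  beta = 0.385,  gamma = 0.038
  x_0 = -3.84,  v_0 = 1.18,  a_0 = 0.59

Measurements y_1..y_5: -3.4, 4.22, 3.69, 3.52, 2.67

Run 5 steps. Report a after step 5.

step 1: x_pred=-2.3295  r=-1.0705  x^+=-3.1923  v^+=1.3777  a^+=0.5118
step 2: x_pred=-1.5208  r=5.7408  x^+=3.1063  v^+=4.0666  a^+=0.9312
step 3: x_pred=7.7386  r=-4.0486  x^+=4.4754  v^+=3.4883  a^+=0.6354
step 4: x_pred=8.3640  r=-4.8440  x^+=4.4597  v^+=2.3080  a^+=0.2816
step 5: x_pred=6.9604  r=-4.2904  x^+=3.5023  v^+=0.9758  a^+=-0.0318

a_post = -0.0318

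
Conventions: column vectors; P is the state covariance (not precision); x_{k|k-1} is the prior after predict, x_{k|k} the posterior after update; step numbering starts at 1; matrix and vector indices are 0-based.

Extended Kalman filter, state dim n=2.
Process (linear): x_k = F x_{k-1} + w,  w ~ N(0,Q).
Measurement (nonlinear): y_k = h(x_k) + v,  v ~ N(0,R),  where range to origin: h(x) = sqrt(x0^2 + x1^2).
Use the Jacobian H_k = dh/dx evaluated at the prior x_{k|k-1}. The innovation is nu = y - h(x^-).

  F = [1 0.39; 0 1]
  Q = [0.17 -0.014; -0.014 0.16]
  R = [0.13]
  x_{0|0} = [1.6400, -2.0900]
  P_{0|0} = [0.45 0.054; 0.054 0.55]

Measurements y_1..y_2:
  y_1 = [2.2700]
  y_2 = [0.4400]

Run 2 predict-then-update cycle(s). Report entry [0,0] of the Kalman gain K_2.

K[0,0] = -0.6926

step 1: x^-=[0.8249, -2.0900]  P^-=[0.7458 0.2545; 0.2545 0.7100]  H_jac=[0.3671 -0.9302]  S=[0.6710]  K=[0.0552; -0.8450]  nu=[0.0231]  x^+=[0.8262, -2.1095]  P^+=[0.7437 0.2858; 0.2858 0.2309]
step 2: x^-=[0.0035, -2.1095]  P^-=[1.1718 0.3619; 0.3619 0.3909]  H_jac=[0.0016 -1.0000]  S=[0.5197]  K=[-0.6926; -0.7510]  nu=[-1.6695]  x^+=[1.1597, -0.8557]  P^+=[0.9225 0.0916; 0.0916 0.0978]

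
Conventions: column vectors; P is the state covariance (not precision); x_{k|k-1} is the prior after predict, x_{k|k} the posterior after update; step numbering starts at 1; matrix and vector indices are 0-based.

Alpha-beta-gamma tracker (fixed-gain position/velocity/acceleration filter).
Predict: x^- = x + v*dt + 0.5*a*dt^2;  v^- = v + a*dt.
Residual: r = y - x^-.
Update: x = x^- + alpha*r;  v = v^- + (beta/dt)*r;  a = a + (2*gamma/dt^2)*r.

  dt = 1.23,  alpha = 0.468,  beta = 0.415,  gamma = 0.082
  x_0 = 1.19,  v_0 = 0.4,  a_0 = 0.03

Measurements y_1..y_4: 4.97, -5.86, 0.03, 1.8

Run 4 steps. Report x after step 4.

step 1: x_pred=1.7047  r=3.2653  x^+=3.2329  v^+=1.5386  a^+=0.3840
step 2: x_pred=5.4158  r=-11.2758  x^+=0.1387  v^+=-1.7936  a^+=-0.8383
step 3: x_pred=-2.7015  r=2.7315  x^+=-1.4232  v^+=-1.9031  a^+=-0.5422
step 4: x_pred=-4.1742  r=5.9742  x^+=-1.3783  v^+=-0.5544  a^+=0.1054

x_post = -1.3783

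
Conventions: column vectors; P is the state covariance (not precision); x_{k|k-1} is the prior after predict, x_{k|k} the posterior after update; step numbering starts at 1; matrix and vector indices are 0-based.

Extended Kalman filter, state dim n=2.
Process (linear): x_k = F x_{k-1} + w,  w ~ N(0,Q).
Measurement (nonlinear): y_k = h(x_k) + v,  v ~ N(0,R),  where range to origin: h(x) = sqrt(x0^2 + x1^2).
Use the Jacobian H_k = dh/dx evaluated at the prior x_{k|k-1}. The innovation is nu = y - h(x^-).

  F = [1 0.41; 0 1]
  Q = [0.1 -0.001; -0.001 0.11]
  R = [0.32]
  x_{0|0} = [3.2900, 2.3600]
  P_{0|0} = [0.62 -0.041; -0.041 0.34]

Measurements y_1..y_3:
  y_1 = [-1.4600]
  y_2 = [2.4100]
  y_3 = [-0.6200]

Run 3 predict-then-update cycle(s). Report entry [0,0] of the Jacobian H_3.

H_jac[0,0] = 0.7221

step 1: x^-=[4.2576, 2.3600]  P^-=[0.7435 0.0974; 0.0974 0.4500]  H_jac=[0.8746 0.4848]  S=[1.0771]  K=[0.6476; 0.2816]  nu=[-6.3279]  x^+=[0.1598, 0.5779]  P^+=[0.2918 -0.0990; -0.0990 0.3646]
step 2: x^-=[0.3967, 0.5779]  P^-=[0.3719 0.0494; 0.0494 0.4746]  H_jac=[0.5660 0.8244]  S=[0.8078]  K=[0.3110; 0.5190]  nu=[1.7090]  x^+=[0.9282, 1.4648]  P^+=[0.2938 -0.0810; -0.0810 0.2570]
step 3: x^-=[1.5288, 1.4648]  P^-=[0.3706 0.0234; 0.0234 0.3670]  H_jac=[0.7221 0.6918]  S=[0.7123]  K=[0.3984; 0.3802]  nu=[-2.7373]  x^+=[0.4382, 0.4240]  P^+=[0.2575 -0.0845; -0.0845 0.2640]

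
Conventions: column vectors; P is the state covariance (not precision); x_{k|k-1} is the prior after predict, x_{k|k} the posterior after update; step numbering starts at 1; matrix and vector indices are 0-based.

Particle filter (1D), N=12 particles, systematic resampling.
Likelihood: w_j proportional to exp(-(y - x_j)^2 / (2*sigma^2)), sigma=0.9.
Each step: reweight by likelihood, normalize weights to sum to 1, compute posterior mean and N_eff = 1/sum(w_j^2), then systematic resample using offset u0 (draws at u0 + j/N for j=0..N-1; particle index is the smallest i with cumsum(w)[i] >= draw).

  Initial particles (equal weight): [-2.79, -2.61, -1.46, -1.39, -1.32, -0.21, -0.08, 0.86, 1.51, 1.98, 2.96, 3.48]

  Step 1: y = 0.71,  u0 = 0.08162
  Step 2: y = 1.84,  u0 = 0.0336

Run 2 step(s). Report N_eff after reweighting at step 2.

step 1: w=[0.0001, 0.0003, 0.0154, 0.0185, 0.0221, 0.1668, 0.1913, 0.2773, 0.1894, 0.1039, 0.0124, 0.0025]  mean=0.6466  Neff=5.2843  idx=[5, 5, 6, 6, 7, 7, 7, 7, 8, 8, 9, 11]
step 2: w=[0.0133, 0.0133, 0.0183, 0.0183, 0.0985, 0.0985, 0.0985, 0.0985, 0.1665, 0.1665, 0.1760, 0.0339]  mean=1.2994  Neff=7.8496  idx=[2, 4, 5, 6, 7, 7, 8, 8, 9, 9, 10, 10]

N_eff = 7.8496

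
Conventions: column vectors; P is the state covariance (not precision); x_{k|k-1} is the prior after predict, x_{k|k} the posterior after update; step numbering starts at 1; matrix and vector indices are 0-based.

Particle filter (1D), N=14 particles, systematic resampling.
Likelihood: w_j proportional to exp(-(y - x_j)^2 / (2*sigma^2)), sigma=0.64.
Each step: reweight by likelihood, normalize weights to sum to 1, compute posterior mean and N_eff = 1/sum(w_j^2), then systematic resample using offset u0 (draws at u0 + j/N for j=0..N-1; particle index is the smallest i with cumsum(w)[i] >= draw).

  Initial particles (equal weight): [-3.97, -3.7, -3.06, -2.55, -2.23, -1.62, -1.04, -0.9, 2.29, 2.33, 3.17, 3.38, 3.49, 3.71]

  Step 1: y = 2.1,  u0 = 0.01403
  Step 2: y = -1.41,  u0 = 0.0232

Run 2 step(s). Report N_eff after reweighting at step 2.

step 1: w=[0.0000, 0.0000, 0.0000, 0.0000, 0.0000, 0.0000, 0.0000, 0.0000, 0.3964, 0.3884, 0.1024, 0.0561, 0.0392, 0.0175]  mean=2.5286  Neff=3.0913  idx=[8, 8, 8, 8, 8, 8, 9, 9, 9, 9, 9, 10, 10, 11]
step 2: w=[0.1055, 0.1055, 0.1055, 0.1055, 0.1055, 0.1055, 0.0734, 0.0734, 0.0734, 0.0734, 0.0734, 0.0000, 0.0000, 0.0000]  mean=2.3047  Neff=10.6700  idx=[0, 0, 1, 2, 2, 3, 4, 4, 5, 6, 7, 8, 9, 10]

N_eff = 10.6700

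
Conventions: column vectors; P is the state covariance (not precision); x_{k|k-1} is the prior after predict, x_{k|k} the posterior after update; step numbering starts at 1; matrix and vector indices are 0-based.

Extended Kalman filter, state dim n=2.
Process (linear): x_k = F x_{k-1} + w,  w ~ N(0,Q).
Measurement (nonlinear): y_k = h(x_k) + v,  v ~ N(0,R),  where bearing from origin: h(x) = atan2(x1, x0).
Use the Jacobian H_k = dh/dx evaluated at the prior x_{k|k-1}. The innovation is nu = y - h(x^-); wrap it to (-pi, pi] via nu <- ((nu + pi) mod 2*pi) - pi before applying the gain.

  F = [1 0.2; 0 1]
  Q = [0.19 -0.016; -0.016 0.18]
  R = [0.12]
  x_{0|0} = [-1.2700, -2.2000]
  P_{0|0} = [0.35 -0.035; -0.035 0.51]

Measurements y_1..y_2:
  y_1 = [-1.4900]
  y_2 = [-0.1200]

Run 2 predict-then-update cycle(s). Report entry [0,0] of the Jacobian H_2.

step 1: x^-=[-1.7100, -2.2000]  P^-=[0.5464 0.0510; 0.0510 0.6900]  H_jac=[0.2834 -0.2202]  S=[0.1910]  K=[0.7519; -0.7201]  nu=[0.7415]  x^+=[-1.1525, -2.7340]  P^+=[0.4384 0.1544; 0.1544 0.5910]
step 2: x^-=[-1.6992, -2.7340]  P^-=[0.7138 0.2566; 0.2566 0.7710]  H_jac=[0.2638 -0.1640]  S=[0.1682]  K=[0.8695; -0.3491]  nu=[2.0069]  x^+=[0.0457, -3.4346]  P^+=[0.5867 0.3077; 0.3077 0.7505]

H_jac[0,0] = 0.2638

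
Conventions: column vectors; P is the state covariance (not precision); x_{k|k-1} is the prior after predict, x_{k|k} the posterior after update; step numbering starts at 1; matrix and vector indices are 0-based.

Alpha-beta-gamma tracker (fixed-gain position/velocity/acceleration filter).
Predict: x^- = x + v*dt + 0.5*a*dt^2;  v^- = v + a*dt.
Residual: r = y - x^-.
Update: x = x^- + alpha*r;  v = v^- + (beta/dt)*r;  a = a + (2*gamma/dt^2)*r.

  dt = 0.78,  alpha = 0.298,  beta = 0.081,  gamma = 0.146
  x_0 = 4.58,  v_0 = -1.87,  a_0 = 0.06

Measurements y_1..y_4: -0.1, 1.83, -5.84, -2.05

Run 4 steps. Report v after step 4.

v_post = -5.4075

step 1: x_pred=3.1397  r=-3.2397  x^+=2.1742  v^+=-2.1596  a^+=-1.4949
step 2: x_pred=0.0350  r=1.7950  x^+=0.5699  v^+=-3.1392  a^+=-0.6334
step 3: x_pred=-2.0713  r=-3.7687  x^+=-3.1944  v^+=-4.0246  a^+=-2.4421
step 4: x_pred=-7.0765  r=5.0265  x^+=-5.5786  v^+=-5.4075  a^+=-0.0297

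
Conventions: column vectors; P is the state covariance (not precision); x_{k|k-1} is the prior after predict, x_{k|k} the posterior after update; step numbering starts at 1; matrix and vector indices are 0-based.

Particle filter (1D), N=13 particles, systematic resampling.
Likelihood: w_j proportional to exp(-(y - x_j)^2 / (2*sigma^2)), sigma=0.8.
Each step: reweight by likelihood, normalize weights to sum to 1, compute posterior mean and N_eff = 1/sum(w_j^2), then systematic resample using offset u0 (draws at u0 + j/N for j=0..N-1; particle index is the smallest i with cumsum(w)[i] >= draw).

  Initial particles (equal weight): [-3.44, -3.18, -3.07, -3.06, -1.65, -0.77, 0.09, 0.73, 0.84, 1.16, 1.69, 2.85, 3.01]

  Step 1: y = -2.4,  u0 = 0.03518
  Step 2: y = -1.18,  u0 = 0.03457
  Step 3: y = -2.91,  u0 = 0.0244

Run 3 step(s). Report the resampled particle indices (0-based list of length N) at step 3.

step 1: w=[0.1324, 0.1916, 0.2170, 0.2192, 0.1985, 0.0387, 0.0024, 0.0001, 0.0001, 0.0000, 0.0000, 0.0000, 0.0000]  mean=-2.7584  Neff=5.2555  idx=[0, 0, 1, 1, 2, 2, 2, 3, 3, 3, 4, 4, 4]
step 2: w=[0.0061, 0.0061, 0.0145, 0.0145, 0.0203, 0.0203, 0.0203, 0.0209, 0.0209, 0.0209, 0.2784, 0.2784, 0.2784]  mean=-1.8913  Neff=4.2465  idx=[3, 7, 10, 10, 10, 10, 11, 11, 11, 12, 12, 12, 12]
step 3: w=[0.1849, 0.1923, 0.0566, 0.0566, 0.0566, 0.0566, 0.0566, 0.0566, 0.0566, 0.0566, 0.0566, 0.0566, 0.0566]  mean=-2.2040  Neff=9.3962  idx=[0, 0, 0, 1, 1, 2, 3, 5, 6, 7, 9, 10, 12]

resampled_idx = [0, 0, 0, 1, 1, 2, 3, 5, 6, 7, 9, 10, 12]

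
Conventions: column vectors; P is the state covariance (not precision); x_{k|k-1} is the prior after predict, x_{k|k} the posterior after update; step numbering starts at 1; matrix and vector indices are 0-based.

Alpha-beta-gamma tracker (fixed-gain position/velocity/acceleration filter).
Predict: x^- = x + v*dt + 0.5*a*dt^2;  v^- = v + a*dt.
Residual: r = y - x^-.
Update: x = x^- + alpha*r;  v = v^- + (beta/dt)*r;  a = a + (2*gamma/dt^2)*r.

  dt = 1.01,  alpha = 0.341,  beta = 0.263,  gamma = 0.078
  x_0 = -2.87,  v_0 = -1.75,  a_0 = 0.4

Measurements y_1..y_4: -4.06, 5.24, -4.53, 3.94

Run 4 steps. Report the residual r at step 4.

step 1: x_pred=-4.4335  r=0.3735  x^+=-4.3061  v^+=-1.2487  a^+=0.4571
step 2: x_pred=-5.3342  r=10.5742  x^+=-1.7284  v^+=1.9664  a^+=2.0742
step 3: x_pred=1.3156  r=-5.8456  x^+=-0.6777  v^+=2.5392  a^+=1.1802
step 4: x_pred=2.4888  r=1.4512  x^+=2.9837  v^+=4.1091  a^+=1.4022

resid = 1.4512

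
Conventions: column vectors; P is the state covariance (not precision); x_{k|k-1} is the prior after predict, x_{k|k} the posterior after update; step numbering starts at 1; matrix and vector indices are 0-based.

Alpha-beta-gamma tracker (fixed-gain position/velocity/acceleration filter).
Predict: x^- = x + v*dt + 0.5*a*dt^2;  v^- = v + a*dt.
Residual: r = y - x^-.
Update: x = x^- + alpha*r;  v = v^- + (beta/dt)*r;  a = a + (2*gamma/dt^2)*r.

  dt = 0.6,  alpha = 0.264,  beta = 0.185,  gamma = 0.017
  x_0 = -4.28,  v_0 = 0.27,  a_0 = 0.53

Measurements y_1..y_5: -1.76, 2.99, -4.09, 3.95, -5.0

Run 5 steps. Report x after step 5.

step 1: x_pred=-4.0226  r=2.2626  x^+=-3.4253  v^+=1.2856  a^+=0.7437
step 2: x_pred=-2.5200  r=5.5100  x^+=-1.0654  v^+=3.4308  a^+=1.2641
step 3: x_pred=1.2206  r=-5.3106  x^+=-0.1814  v^+=2.5518  a^+=0.7625
step 4: x_pred=1.4869  r=2.4631  x^+=2.1372  v^+=3.7687  a^+=0.9951
step 5: x_pred=4.5776  r=-9.5776  x^+=2.0491  v^+=1.4127  a^+=0.0906

x_post = 2.0491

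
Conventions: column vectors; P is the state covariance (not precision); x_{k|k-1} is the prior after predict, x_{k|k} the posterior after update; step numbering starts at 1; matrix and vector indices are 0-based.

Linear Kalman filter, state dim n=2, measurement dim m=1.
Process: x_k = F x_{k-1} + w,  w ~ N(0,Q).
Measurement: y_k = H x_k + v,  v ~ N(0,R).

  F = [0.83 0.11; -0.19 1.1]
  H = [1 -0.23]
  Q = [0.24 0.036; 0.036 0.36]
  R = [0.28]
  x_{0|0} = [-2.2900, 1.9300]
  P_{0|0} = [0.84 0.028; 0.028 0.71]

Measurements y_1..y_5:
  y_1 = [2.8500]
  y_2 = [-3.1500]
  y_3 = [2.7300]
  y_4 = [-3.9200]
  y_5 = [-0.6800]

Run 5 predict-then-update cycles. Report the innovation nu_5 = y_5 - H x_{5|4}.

innov = [0.7836]

step 1: x^-=[-1.6884, 2.5581]  P^-=[0.8324 0.0144; 0.0144 1.2377]  S=[1.1712]  K=[0.7079; -0.2307]  nu=[5.1268]  x^+=[1.9406, 1.3751]  P^+=[0.2455 0.2057; 0.2057 1.1754]
step 2: x^-=[1.7620, 1.1439]  P^-=[0.4609 0.3230; 0.3230 1.7051]  S=[0.6825]  K=[0.5665; -0.1013]  nu=[-4.6489]  x^+=[-0.8714, 1.6148]  P^+=[0.2419 0.3622; 0.3622 1.6981]
step 3: x^-=[-0.5457, 1.9419]  P^-=[0.4933 0.5264; 0.5264 2.2720]  S=[0.6514]  K=[0.5715; 0.0059]  nu=[3.7223]  x^+=[1.5816, 1.9640]  P^+=[0.2806 0.5242; 0.5242 2.2720]
step 4: x^-=[1.5288, 1.8599]  P^-=[0.5565 0.7343; 0.7343 2.9001]  S=[0.6521]  K=[0.5944; 0.1032]  nu=[-5.0210]  x^+=[-1.4556, 1.3418]  P^+=[0.3261 0.6943; 0.6943 2.8931]
step 5: x^-=[-1.0605, 1.7525]  P^-=[0.6265 0.9540; 0.9540 3.5822]  S=[0.6571]  K=[0.6194; 0.1980]  nu=[0.7836]  x^+=[-0.5751, 1.9077]  P^+=[0.3743 0.8734; 0.8734 3.5565]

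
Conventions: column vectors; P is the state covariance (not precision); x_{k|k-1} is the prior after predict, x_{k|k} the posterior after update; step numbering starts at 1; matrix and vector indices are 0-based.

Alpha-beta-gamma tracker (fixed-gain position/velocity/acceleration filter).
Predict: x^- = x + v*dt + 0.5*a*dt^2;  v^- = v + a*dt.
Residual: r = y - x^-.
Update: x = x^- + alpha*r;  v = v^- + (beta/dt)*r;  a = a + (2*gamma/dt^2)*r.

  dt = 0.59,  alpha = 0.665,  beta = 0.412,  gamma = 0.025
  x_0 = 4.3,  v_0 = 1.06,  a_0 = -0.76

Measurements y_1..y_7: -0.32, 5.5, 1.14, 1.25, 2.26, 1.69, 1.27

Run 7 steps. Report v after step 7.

step 1: x_pred=4.7931  r=-5.1131  x^+=1.3929  v^+=-2.9589  a^+=-1.4944
step 2: x_pred=-0.6130  r=6.1130  x^+=3.4522  v^+=0.4281  a^+=-0.6164
step 3: x_pred=3.5974  r=-2.4574  x^+=1.9632  v^+=-1.6516  a^+=-0.9694
step 4: x_pred=0.8201  r=0.4299  x^+=1.1060  v^+=-1.9233  a^+=-0.9076
step 5: x_pred=-0.1868  r=2.4468  x^+=1.4403  v^+=-0.7502  a^+=-0.5562
step 6: x_pred=0.9009  r=0.7891  x^+=1.4257  v^+=-0.5273  a^+=-0.4428
step 7: x_pred=1.0375  r=0.2325  x^+=1.1921  v^+=-0.6262  a^+=-0.4094

v_post = -0.6262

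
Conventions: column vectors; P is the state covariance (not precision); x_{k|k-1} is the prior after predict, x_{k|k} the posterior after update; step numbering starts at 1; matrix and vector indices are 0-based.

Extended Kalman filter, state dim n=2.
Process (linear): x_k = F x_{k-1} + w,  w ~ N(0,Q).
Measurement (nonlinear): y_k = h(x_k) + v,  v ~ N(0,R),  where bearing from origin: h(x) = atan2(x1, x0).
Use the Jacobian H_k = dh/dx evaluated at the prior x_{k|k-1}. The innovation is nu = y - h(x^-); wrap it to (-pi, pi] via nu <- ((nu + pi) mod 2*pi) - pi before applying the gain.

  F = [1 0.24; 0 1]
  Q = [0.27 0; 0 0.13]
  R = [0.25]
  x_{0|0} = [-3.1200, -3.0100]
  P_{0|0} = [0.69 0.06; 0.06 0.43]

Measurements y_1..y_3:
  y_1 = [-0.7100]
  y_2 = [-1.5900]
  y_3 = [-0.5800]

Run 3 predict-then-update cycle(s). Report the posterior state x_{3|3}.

step 1: x^-=[-3.8424, -3.0100]  P^-=[1.0136 0.1632; 0.1632 0.5600]  H_jac=[0.1263 -0.1613]  S=[0.2741]  K=[0.3712; -0.2543]  nu=[1.7671]  x^+=[-3.1865, -3.4593]  P^+=[0.9758 0.1891; 0.1891 0.5423]
step 2: x^-=[-4.0168, -3.4593]  P^-=[1.3678 0.3192; 0.3192 0.6723]  H_jac=[0.1231 -0.1429]  S=[0.2732]  K=[0.4493; -0.2079]  nu=[0.8406]  x^+=[-3.6391, -3.6341]  P^+=[1.3126 0.3447; 0.3447 0.6605]
step 3: x^-=[-4.5113, -3.6341]  P^-=[1.7862 0.5032; 0.5032 0.7905]  H_jac=[0.1083 -0.1344]  S=[0.2706]  K=[0.4648; -0.1913]  nu=[1.8835]  x^+=[-3.6358, -3.9944]  P^+=[1.7277 0.5273; 0.5273 0.7806]

x_post = [-3.6358, -3.9944]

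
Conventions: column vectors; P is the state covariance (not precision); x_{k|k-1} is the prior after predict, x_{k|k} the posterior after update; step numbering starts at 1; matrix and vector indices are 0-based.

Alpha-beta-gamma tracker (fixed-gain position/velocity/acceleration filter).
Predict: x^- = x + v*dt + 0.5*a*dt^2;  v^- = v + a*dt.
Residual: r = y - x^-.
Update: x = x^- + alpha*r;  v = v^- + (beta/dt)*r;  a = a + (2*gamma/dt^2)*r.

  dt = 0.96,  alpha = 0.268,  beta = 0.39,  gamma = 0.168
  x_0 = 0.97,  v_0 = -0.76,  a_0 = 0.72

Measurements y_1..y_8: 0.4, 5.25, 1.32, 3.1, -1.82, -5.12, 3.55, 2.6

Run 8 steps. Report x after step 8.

x_post = -11.6661

step 1: x_pred=0.5722  r=-0.1722  x^+=0.5260  v^+=-0.1387  a^+=0.6572
step 2: x_pred=0.6957  r=4.5543  x^+=1.9162  v^+=2.3424  a^+=2.3177
step 3: x_pred=5.2329  r=-3.9129  x^+=4.1842  v^+=2.9777  a^+=0.8911
step 4: x_pred=7.4535  r=-4.3535  x^+=6.2867  v^+=2.0646  a^+=-0.6961
step 5: x_pred=7.9479  r=-9.7679  x^+=5.3301  v^+=-2.5719  a^+=-4.2573
step 6: x_pred=0.8993  r=-6.0193  x^+=-0.7139  v^+=-9.1043  a^+=-6.4519
step 7: x_pred=-12.4271  r=15.9771  x^+=-8.1452  v^+=-8.8074  a^+=-0.6269
step 8: x_pred=-16.8892  r=19.4892  x^+=-11.6661  v^+=-1.4918  a^+=6.4786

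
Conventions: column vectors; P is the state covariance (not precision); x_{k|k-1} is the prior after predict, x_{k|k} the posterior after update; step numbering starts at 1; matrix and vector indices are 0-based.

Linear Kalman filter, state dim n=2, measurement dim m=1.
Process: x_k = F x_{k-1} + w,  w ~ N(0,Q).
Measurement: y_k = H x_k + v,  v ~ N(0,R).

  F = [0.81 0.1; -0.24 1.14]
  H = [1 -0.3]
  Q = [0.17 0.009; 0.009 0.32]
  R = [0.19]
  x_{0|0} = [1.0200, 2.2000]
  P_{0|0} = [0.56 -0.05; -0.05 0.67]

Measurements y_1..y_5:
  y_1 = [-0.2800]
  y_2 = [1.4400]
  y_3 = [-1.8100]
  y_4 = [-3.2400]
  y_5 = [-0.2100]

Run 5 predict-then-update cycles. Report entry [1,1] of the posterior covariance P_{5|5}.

step 1: x^-=[1.0462, 2.2632]  P^-=[0.5360 -0.0685; -0.0685 1.2503]  S=[0.8796]  K=[0.6327; -0.5043]  nu=[-0.6472]  x^+=[0.6367, 2.5896]  P^+=[0.1839 0.2122; 0.2122 1.0267]
step 2: x^-=[0.7747, 2.7993]  P^-=[0.3353 0.2811; 0.2811 1.5488]  S=[0.4960]  K=[0.5059; -0.3699]  nu=[1.5051]  x^+=[1.5362, 2.2425]  P^+=[0.2083 0.3740; 0.3740 1.4809]
step 3: x^-=[1.4686, 2.1878]  P^-=[0.3821 0.4737; 0.4737 2.0519]  S=[0.4725]  K=[0.5078; -0.3003]  nu=[-2.6222]  x^+=[0.1369, 2.9752]  P^+=[0.2602 0.5457; 0.5457 2.0093]
step 4: x^-=[0.4084, 3.3589]  P^-=[0.4492 0.6783; 0.6783 2.6476]  S=[0.4705]  K=[0.5222; -0.2465]  nu=[-2.6408]  x^+=[-0.9707, 4.0098]  P^+=[0.3209 0.7389; 0.7389 2.6191]
step 5: x^-=[-0.3853, 4.8042]  P^-=[0.5264 0.9097; 0.9097 3.3379]  S=[0.4710]  K=[0.5382; -0.1945]  nu=[1.6165]  x^+=[0.4848, 4.4897]  P^+=[0.3900 0.9591; 0.9591 3.3201]

P_post[1,1] = 3.3201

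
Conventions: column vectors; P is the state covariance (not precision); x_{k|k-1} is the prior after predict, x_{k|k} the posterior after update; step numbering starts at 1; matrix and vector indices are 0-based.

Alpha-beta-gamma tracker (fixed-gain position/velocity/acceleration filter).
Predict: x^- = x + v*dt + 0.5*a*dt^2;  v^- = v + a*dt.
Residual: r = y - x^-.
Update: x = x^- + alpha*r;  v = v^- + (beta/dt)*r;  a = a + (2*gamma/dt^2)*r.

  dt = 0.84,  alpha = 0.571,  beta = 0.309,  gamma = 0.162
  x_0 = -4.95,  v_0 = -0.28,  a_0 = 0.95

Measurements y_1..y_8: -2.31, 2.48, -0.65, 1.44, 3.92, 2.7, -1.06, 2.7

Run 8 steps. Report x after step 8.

x_post = -1.5926

step 1: x_pred=-4.8500  r=2.5400  x^+=-3.3997  v^+=1.4524  a^+=2.1163
step 2: x_pred=-1.4330  r=3.9130  x^+=0.8013  v^+=4.6695  a^+=3.9131
step 3: x_pred=6.1043  r=-6.7543  x^+=2.2476  v^+=5.4720  a^+=0.8117
step 4: x_pred=7.1304  r=-5.6904  x^+=3.8812  v^+=4.0605  a^+=-1.8013
step 5: x_pred=6.6566  r=-2.7366  x^+=5.0940  v^+=1.5408  a^+=-3.0578
step 6: x_pred=5.3095  r=-2.6095  x^+=3.8195  v^+=-1.9877  a^+=-4.2561
step 7: x_pred=0.6483  r=-1.7083  x^+=-0.3271  v^+=-6.1912  a^+=-5.0405
step 8: x_pred=-7.3060  r=10.0060  x^+=-1.5926  v^+=-6.7444  a^+=-0.4459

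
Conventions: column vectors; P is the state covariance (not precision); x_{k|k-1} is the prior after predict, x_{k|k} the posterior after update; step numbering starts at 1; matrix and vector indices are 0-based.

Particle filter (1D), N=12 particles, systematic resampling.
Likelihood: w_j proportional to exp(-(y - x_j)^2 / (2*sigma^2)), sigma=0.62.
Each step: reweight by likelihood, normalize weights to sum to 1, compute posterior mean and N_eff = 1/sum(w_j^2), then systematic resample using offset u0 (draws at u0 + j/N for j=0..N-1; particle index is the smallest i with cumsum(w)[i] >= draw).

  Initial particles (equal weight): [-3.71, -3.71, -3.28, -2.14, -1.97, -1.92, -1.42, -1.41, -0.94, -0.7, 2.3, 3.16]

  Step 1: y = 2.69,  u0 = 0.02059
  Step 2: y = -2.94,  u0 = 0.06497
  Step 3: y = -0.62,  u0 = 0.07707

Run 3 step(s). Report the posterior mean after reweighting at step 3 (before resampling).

post_mean = 2.3000

step 1: w=[0.0000, 0.0000, 0.0000, 0.0000, 0.0000, 0.0000, 0.0000, 0.0000, 0.0000, 0.0000, 0.5224, 0.4776]  mean=2.7108  Neff=1.9960  idx=[10, 10, 10, 10, 10, 10, 10, 11, 11, 11, 11, 11]
step 2: w=[0.1429, 0.1429, 0.1429, 0.1429, 0.1429, 0.1429, 0.1429, 0.0000, 0.0000, 0.0000, 0.0000, 0.0000]  mean=2.3000  Neff=7.0000  idx=[0, 1, 1, 2, 2, 3, 3, 4, 5, 5, 6, 6]
step 3: w=[0.0833, 0.0833, 0.0833, 0.0833, 0.0833, 0.0833, 0.0833, 0.0833, 0.0833, 0.0833, 0.0833, 0.0833]  mean=2.3000  Neff=12.0000  idx=[0, 1, 2, 3, 4, 5, 6, 7, 8, 9, 10, 11]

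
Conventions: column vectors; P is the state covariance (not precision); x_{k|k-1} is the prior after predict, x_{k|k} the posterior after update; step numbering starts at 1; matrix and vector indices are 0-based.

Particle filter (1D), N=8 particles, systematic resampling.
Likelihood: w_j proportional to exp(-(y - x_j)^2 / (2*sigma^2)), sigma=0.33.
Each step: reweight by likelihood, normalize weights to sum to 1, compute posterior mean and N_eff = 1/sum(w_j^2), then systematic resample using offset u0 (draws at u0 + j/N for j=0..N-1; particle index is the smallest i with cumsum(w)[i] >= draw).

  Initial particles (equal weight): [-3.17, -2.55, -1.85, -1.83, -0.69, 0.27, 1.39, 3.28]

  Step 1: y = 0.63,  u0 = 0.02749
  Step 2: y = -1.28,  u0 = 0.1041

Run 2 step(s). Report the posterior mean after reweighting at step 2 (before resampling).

step 1: w=[0.0000, 0.0000, 0.0000, 0.0000, 0.0005, 0.8862, 0.1133, 0.0000]  mean=0.3964  Neff=1.2529  idx=[5, 5, 5, 5, 5, 5, 5, 6]
step 2: w=[0.1429, 0.1429, 0.1429, 0.1429, 0.1429, 0.1429, 0.1429, 0.0000]  mean=0.2700  Neff=7.0000  idx=[0, 1, 2, 3, 4, 5, 5, 6]

post_mean = 0.2700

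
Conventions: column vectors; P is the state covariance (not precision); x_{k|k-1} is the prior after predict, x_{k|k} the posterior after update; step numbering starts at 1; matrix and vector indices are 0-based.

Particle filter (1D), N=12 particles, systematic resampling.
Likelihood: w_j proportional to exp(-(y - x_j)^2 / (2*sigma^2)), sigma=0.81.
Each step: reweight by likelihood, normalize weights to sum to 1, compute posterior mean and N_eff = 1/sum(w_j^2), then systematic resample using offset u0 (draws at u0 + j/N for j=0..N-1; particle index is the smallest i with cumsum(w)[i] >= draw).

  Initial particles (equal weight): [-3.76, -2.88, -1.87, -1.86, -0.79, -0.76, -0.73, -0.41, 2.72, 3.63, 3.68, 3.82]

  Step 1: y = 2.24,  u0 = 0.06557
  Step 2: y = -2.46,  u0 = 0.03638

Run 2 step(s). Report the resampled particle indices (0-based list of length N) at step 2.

step 1: w=[0.0000, 0.0000, 0.0000, 0.0000, 0.0006, 0.0007, 0.0008, 0.0033, 0.5861, 0.1602, 0.1439, 0.1042]  mean=3.1005  Neff=2.4950  idx=[8, 8, 8, 8, 8, 8, 8, 9, 9, 10, 11, 11]
step 2: w=[0.1428, 0.1428, 0.1428, 0.1428, 0.1428, 0.1428, 0.1428, 0.0001, 0.0001, 0.0000, 0.0000, 0.0000]  mean=2.7202  Neff=7.0024  idx=[0, 0, 1, 2, 2, 3, 3, 4, 4, 5, 6, 6]

resampled_idx = [0, 0, 1, 2, 2, 3, 3, 4, 4, 5, 6, 6]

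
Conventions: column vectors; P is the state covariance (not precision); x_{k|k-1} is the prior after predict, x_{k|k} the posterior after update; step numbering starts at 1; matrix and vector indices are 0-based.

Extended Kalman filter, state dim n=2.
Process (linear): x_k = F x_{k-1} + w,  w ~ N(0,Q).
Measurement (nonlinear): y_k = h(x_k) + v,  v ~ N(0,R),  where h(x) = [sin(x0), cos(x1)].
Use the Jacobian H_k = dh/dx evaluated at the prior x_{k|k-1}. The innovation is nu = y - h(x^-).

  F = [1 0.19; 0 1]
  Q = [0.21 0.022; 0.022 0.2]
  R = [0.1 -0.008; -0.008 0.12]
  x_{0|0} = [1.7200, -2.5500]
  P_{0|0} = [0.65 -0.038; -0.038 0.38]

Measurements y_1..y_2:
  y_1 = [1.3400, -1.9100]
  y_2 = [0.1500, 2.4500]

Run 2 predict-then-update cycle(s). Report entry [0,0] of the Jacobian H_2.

step 1: x^-=[1.2355, -2.5500]  P^-=[0.8593 0.0562; 0.0562 0.5800]  H_jac=[0.3290 0.0000; 0.0000 0.5577]  S=[0.1930 0.0023; 0.0023 0.3004]  K=[1.4636 0.0931; 0.0829 1.0762]  nu=[0.3957, -1.0799]  x^+=[1.7141, -3.6794]  P^+=[0.4425 -0.0010; -0.0010 0.2304]
step 2: x^-=[1.0150, -3.6794]  P^-=[0.6605 0.0648; 0.0648 0.4304]  H_jac=[0.5276 0.0000; 0.0000 -0.5122]  S=[0.2838 -0.0255; -0.0255 0.2329]  K=[1.2269 -0.0081; 0.0357 -0.9425]  nu=[-0.6995, 3.3088]  x^+=[0.1299, -6.8231]  P^+=[0.2327 0.0211; 0.0211 0.2214]

H_jac[0,0] = 0.5276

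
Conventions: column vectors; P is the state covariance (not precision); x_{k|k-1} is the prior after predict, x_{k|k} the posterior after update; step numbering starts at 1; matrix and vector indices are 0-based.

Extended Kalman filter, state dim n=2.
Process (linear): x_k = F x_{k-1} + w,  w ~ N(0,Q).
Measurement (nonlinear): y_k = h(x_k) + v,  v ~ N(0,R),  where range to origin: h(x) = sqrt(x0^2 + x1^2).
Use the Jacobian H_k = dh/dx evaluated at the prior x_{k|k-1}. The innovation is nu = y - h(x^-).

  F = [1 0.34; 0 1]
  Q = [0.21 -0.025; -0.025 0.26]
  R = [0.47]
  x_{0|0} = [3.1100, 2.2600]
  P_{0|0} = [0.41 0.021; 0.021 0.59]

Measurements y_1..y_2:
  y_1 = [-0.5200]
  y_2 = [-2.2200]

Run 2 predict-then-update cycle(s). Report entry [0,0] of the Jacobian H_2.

step 1: x^-=[3.8784, 2.2600]  P^-=[0.7025 0.1966; 0.1966 0.8500]  H_jac=[0.8640 0.5035]  S=[1.3809]  K=[0.5112; 0.4329]  nu=[-5.0088]  x^+=[1.3179, 0.0916]  P^+=[0.3416 -0.1090; -0.1090 0.5912]
step 2: x^-=[1.3490, 0.0916]  P^-=[0.5458 0.0670; 0.0670 0.8512]  H_jac=[0.9977 0.0678]  S=[1.0263]  K=[0.5350; 0.1213]  nu=[-3.5721]  x^+=[-0.5622, -0.3418]  P^+=[0.2520 0.0004; 0.0004 0.8361]

H_jac[0,0] = 0.9977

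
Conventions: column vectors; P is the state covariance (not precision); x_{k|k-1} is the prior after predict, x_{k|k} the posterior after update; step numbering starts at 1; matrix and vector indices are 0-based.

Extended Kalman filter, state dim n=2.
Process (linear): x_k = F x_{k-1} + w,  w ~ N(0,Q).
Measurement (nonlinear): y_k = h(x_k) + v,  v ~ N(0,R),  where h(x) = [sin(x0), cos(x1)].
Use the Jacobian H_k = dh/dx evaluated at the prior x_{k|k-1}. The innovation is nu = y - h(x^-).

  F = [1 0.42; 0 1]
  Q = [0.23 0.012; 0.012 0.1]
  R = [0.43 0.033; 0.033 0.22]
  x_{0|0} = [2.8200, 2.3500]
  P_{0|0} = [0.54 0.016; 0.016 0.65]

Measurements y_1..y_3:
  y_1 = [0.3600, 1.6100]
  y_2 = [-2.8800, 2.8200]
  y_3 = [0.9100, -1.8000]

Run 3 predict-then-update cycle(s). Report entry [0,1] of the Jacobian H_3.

H_jac[0,1] = 0.0000

step 1: x^-=[3.8070, 2.3500]  P^-=[0.8981 0.3010; 0.3010 0.7500]  H_jac=[-0.7867 0.0000; 0.0000 -0.7115]  S=[0.9858 0.2015; 0.2015 0.5996]  K=[-0.6912 -0.1249; -0.0626 -0.8688]  nu=[0.9774, 2.3127]  x^+=[2.8426, 0.2794]  P^+=[0.3830 0.0707; 0.0707 0.2716]
step 2: x^-=[2.9599, 0.2794]  P^-=[0.7203 0.1967; 0.1967 0.3716]  H_jac=[-0.9835 0.0000; 0.0000 -0.2758]  S=[1.1268 0.0864; 0.0864 0.2483]  K=[-0.6287 0.0002; -0.1439 -0.3627]  nu=[-3.0607, 1.8588]  x^+=[4.8846, 0.0457]  P^+=[0.2749 0.0751; 0.0751 0.3065]
step 3: x^-=[4.9038, 0.0457]  P^-=[0.6220 0.2158; 0.2158 0.4065]  H_jac=[0.1903 0.0000; 0.0000 -0.0457]  S=[0.4525 0.0311; 0.0311 0.2208]  K=[0.2672 -0.0823; 0.0975 -0.0979]  nu=[1.8917, -2.7990]  x^+=[5.6397, 0.5040]  P^+=[0.5896 0.2033; 0.2033 0.4007]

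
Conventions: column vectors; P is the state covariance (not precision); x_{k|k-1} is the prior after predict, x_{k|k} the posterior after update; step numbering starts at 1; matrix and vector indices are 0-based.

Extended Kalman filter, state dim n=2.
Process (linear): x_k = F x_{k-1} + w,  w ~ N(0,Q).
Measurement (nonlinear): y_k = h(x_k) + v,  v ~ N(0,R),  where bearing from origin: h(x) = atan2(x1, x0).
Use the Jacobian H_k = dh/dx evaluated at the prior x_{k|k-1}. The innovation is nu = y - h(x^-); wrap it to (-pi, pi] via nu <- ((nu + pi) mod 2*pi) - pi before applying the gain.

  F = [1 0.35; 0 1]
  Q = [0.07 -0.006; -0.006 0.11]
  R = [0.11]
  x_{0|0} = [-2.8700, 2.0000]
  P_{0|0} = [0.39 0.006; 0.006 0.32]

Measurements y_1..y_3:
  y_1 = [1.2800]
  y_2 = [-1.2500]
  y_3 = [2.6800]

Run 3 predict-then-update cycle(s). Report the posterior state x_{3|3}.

x_post = [3.5014, 4.4861]

step 1: x^-=[-2.1700, 2.0000]  P^-=[0.5034 0.1120; 0.1120 0.4300]  H_jac=[-0.2297 -0.2492]  S=[0.1761]  K=[-0.8151; -0.7546]  nu=[-1.1169]  x^+=[-1.2596, 2.8429]  P^+=[0.3864 0.0037; 0.0037 0.3297]
step 2: x^-=[-0.2646, 2.8429]  P^-=[0.4994 0.1131; 0.1131 0.4397]  H_jac=[-0.3487 -0.0325]  S=[0.1738]  K=[-1.0234; -0.3091]  nu=[-2.9136]  x^+=[2.7173, 3.7436]  P^+=[0.3174 0.0581; 0.0581 0.4231]
step 3: x^-=[4.0276, 3.7436]  P^-=[0.4799 0.2002; 0.2002 0.5331]  H_jac=[-0.1238 0.1332]  S=[0.1202]  K=[-0.2724; 0.3845]  nu=[1.9311]  x^+=[3.5014, 4.4861]  P^+=[0.4710 0.2128; 0.2128 0.5154]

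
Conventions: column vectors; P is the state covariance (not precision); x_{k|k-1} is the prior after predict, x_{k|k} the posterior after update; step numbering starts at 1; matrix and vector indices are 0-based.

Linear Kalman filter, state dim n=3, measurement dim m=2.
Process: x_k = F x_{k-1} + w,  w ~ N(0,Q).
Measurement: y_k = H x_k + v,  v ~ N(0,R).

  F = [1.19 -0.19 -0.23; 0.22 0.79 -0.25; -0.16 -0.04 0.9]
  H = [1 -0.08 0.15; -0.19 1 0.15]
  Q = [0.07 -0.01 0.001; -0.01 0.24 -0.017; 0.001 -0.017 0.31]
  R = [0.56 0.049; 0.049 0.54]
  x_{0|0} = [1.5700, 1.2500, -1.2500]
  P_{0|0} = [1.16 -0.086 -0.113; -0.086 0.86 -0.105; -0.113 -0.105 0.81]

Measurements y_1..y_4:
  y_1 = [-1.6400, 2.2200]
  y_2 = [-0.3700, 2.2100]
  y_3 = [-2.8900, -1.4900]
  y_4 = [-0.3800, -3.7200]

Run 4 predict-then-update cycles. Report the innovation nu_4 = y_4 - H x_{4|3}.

innov = [1.8919, -3.5013]

step 1: x^-=[1.9183, 1.6454, -1.4262]  P^-=[1.8781 0.1873 -0.4877; 0.1873 0.9075 -0.3582; -0.4877 -0.3582 1.0362]  S=[2.2996 -0.2756; -0.2756 1.3878]  K=[0.7759 -0.0207; 0.0996 0.6093; -0.1450 -0.1082]  nu=[-3.2127, 1.1530]  x^+=[-0.5984, 2.0281, -1.0851]  P^+=[0.4842 0.1570 -0.2544; 0.1570 0.4029 -0.2609; -0.2544 -0.2609 0.9802]
step 2: x^-=[-0.8479, 1.7418, -0.9619]  P^-=[0.8676 0.3772 -0.5334; 0.3772 0.7617 -0.5372; -0.5334 -0.5372 1.2111]  S=[1.2522 0.0945; 0.0945 1.0862]  K=[0.5996 0.0697; 0.1469 0.5483; -0.2304 -0.2140]  nu=[0.7615, 0.4514]  x^+=[-0.3598, 2.1012, -1.2340]  P^+=[0.4042 0.1934 -0.3305; 0.1934 0.3929 -0.3525; -0.3305 -0.3525 1.0856]
step 3: x^-=[-0.5436, 1.8892, -1.1370]  P^-=[0.7767 0.4354 -0.6102; 0.4354 0.8155 -0.6469; -0.6102 -0.6469 1.3233]  S=[1.1345 0.1446; 0.1446 1.0885]  K=[0.5597 0.1060; 0.1692 0.5615; -0.2831 -0.2678]  nu=[-2.0247, -3.3120]  x^+=[-2.0279, -0.3131, 0.3231]  P^+=[0.3919 0.2151 -0.3735; 0.2151 0.4123 -0.3993; -0.3735 -0.3993 1.1324]
step 4: x^-=[-2.4280, -0.7742, 0.6277]  P^-=[0.7720 0.4727 -0.6577; 0.4727 0.8606 -0.7045; -0.6577 -0.7045 1.3770]  S=[1.1124 0.1672; 0.1672 1.1060]  K=[0.5529 0.1220; 0.1818 0.5739; -0.3113 -0.2902]  nu=[1.8919, -3.5013]  x^+=[-1.8089, -2.4398, 1.0547]  P^+=[0.3929 0.2267 -0.3939; 0.2267 0.4247 -0.4187; -0.3939 -0.4187 1.1459]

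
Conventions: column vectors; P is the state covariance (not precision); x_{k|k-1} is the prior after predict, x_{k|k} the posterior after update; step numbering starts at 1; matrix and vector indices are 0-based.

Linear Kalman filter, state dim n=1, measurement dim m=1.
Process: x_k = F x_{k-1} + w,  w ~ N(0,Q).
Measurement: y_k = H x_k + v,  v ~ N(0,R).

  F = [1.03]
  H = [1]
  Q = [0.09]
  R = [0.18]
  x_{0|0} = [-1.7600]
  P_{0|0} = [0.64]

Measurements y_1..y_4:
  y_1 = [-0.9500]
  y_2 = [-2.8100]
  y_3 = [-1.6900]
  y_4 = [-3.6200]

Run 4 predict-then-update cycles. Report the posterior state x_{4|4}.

step 1: x^-=[-1.8128]  P^-=[0.7690]  S=[0.9490]  K=[0.8103]  nu=[0.8628]  x^+=[-1.1137]  P^+=[0.1459]
step 2: x^-=[-1.1471]  P^-=[0.2447]  S=[0.4247]  K=[0.5762]  nu=[-1.6629]  x^+=[-2.1053]  P^+=[0.1037]
step 3: x^-=[-2.1684]  P^-=[0.2000]  S=[0.3800]  K=[0.5264]  nu=[0.4784]  x^+=[-1.9166]  P^+=[0.0947]
step 4: x^-=[-1.9741]  P^-=[0.1905]  S=[0.3705]  K=[0.5142]  nu=[-1.6459]  x^+=[-2.8204]  P^+=[0.0926]

x_post = [-2.8204]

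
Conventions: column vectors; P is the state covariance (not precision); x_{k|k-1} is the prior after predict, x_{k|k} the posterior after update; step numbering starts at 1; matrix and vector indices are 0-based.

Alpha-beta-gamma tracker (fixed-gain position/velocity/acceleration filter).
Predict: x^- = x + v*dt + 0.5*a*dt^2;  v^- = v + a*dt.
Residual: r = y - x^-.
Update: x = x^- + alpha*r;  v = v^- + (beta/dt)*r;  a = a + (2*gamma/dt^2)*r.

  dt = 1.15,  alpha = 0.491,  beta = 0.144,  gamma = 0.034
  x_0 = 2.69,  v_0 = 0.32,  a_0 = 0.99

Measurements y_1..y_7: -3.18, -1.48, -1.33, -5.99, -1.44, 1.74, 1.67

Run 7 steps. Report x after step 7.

step 1: x_pred=3.7126  r=-6.8926  x^+=0.3284  v^+=0.5954  a^+=0.6356
step 2: x_pred=1.4334  r=-2.9134  x^+=0.0029  v^+=0.9616  a^+=0.4858
step 3: x_pred=1.4299  r=-2.7599  x^+=0.0748  v^+=1.1746  a^+=0.3439
step 4: x_pred=1.6530  r=-7.6430  x^+=-2.0997  v^+=0.6131  a^+=-0.0491
step 5: x_pred=-1.4272  r=-0.0128  x^+=-1.4335  v^+=0.5550  a^+=-0.0498
step 6: x_pred=-0.8281  r=2.5681  x^+=0.4328  v^+=0.8193  a^+=0.0823
step 7: x_pred=1.4295  r=0.2405  x^+=1.5476  v^+=0.9441  a^+=0.0947

x_post = 1.5476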